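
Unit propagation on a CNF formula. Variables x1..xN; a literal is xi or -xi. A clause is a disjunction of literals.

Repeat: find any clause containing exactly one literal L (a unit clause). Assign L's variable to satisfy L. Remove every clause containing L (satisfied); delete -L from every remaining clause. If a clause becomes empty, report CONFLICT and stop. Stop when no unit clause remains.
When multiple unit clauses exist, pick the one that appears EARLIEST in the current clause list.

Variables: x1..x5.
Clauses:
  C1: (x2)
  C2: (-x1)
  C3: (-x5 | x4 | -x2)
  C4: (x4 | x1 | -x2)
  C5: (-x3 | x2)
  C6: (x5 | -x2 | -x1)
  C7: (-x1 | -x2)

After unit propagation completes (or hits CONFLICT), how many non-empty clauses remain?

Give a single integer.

unit clause [2] forces x2=T; simplify:
  drop -2 from [-5, 4, -2] -> [-5, 4]
  drop -2 from [4, 1, -2] -> [4, 1]
  drop -2 from [5, -2, -1] -> [5, -1]
  drop -2 from [-1, -2] -> [-1]
  satisfied 2 clause(s); 5 remain; assigned so far: [2]
unit clause [-1] forces x1=F; simplify:
  drop 1 from [4, 1] -> [4]
  satisfied 3 clause(s); 2 remain; assigned so far: [1, 2]
unit clause [4] forces x4=T; simplify:
  satisfied 2 clause(s); 0 remain; assigned so far: [1, 2, 4]

Answer: 0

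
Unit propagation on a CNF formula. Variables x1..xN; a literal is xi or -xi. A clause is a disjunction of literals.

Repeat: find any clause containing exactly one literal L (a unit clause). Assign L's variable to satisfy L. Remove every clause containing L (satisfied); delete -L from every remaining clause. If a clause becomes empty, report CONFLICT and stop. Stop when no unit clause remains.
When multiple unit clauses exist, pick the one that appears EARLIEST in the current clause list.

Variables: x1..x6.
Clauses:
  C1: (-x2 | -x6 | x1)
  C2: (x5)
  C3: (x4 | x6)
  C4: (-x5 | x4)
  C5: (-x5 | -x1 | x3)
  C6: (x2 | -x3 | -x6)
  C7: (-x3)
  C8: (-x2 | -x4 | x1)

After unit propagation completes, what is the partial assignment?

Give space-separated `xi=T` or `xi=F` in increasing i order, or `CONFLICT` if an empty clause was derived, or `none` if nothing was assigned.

unit clause [5] forces x5=T; simplify:
  drop -5 from [-5, 4] -> [4]
  drop -5 from [-5, -1, 3] -> [-1, 3]
  satisfied 1 clause(s); 7 remain; assigned so far: [5]
unit clause [4] forces x4=T; simplify:
  drop -4 from [-2, -4, 1] -> [-2, 1]
  satisfied 2 clause(s); 5 remain; assigned so far: [4, 5]
unit clause [-3] forces x3=F; simplify:
  drop 3 from [-1, 3] -> [-1]
  satisfied 2 clause(s); 3 remain; assigned so far: [3, 4, 5]
unit clause [-1] forces x1=F; simplify:
  drop 1 from [-2, -6, 1] -> [-2, -6]
  drop 1 from [-2, 1] -> [-2]
  satisfied 1 clause(s); 2 remain; assigned so far: [1, 3, 4, 5]
unit clause [-2] forces x2=F; simplify:
  satisfied 2 clause(s); 0 remain; assigned so far: [1, 2, 3, 4, 5]

Answer: x1=F x2=F x3=F x4=T x5=T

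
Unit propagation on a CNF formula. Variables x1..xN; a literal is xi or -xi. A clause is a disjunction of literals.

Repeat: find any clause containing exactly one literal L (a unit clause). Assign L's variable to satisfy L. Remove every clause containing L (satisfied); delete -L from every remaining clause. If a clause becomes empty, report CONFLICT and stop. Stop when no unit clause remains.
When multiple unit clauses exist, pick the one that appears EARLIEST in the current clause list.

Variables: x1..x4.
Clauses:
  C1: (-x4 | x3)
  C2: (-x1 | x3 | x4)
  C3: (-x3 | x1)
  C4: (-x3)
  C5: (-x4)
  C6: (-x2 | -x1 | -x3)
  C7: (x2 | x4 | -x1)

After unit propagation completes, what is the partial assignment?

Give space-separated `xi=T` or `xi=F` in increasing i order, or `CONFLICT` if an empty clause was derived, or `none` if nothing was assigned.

unit clause [-3] forces x3=F; simplify:
  drop 3 from [-4, 3] -> [-4]
  drop 3 from [-1, 3, 4] -> [-1, 4]
  satisfied 3 clause(s); 4 remain; assigned so far: [3]
unit clause [-4] forces x4=F; simplify:
  drop 4 from [-1, 4] -> [-1]
  drop 4 from [2, 4, -1] -> [2, -1]
  satisfied 2 clause(s); 2 remain; assigned so far: [3, 4]
unit clause [-1] forces x1=F; simplify:
  satisfied 2 clause(s); 0 remain; assigned so far: [1, 3, 4]

Answer: x1=F x3=F x4=F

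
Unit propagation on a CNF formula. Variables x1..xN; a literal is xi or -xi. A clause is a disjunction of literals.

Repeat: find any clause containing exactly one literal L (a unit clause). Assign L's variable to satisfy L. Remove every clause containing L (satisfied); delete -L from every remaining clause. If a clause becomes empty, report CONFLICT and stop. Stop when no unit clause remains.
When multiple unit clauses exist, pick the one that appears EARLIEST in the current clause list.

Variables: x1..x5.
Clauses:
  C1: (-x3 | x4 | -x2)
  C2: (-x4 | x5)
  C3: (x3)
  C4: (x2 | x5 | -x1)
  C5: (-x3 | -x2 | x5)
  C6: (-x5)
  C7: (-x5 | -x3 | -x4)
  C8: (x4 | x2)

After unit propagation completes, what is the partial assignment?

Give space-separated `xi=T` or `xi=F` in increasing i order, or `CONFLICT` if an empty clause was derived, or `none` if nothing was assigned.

unit clause [3] forces x3=T; simplify:
  drop -3 from [-3, 4, -2] -> [4, -2]
  drop -3 from [-3, -2, 5] -> [-2, 5]
  drop -3 from [-5, -3, -4] -> [-5, -4]
  satisfied 1 clause(s); 7 remain; assigned so far: [3]
unit clause [-5] forces x5=F; simplify:
  drop 5 from [-4, 5] -> [-4]
  drop 5 from [2, 5, -1] -> [2, -1]
  drop 5 from [-2, 5] -> [-2]
  satisfied 2 clause(s); 5 remain; assigned so far: [3, 5]
unit clause [-4] forces x4=F; simplify:
  drop 4 from [4, -2] -> [-2]
  drop 4 from [4, 2] -> [2]
  satisfied 1 clause(s); 4 remain; assigned so far: [3, 4, 5]
unit clause [-2] forces x2=F; simplify:
  drop 2 from [2, -1] -> [-1]
  drop 2 from [2] -> [] (empty!)
  satisfied 2 clause(s); 2 remain; assigned so far: [2, 3, 4, 5]
CONFLICT (empty clause)

Answer: CONFLICT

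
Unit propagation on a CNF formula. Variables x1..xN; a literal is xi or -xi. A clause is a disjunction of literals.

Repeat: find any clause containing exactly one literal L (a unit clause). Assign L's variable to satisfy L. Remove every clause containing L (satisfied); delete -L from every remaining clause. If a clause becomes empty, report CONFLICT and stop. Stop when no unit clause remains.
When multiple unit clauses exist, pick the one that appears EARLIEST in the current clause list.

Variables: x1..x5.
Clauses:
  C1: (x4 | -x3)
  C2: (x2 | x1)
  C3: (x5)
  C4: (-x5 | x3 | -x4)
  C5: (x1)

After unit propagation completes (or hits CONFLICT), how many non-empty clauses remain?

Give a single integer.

unit clause [5] forces x5=T; simplify:
  drop -5 from [-5, 3, -4] -> [3, -4]
  satisfied 1 clause(s); 4 remain; assigned so far: [5]
unit clause [1] forces x1=T; simplify:
  satisfied 2 clause(s); 2 remain; assigned so far: [1, 5]

Answer: 2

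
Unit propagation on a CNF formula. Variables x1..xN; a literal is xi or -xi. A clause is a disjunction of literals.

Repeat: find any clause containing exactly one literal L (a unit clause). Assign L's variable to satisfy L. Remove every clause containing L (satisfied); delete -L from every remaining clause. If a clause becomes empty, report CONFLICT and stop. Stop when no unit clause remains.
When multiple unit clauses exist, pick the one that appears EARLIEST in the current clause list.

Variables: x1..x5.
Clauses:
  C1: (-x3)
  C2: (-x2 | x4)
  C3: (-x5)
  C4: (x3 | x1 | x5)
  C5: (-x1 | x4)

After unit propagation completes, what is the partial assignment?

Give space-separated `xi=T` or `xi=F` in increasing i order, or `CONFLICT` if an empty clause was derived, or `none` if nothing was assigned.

unit clause [-3] forces x3=F; simplify:
  drop 3 from [3, 1, 5] -> [1, 5]
  satisfied 1 clause(s); 4 remain; assigned so far: [3]
unit clause [-5] forces x5=F; simplify:
  drop 5 from [1, 5] -> [1]
  satisfied 1 clause(s); 3 remain; assigned so far: [3, 5]
unit clause [1] forces x1=T; simplify:
  drop -1 from [-1, 4] -> [4]
  satisfied 1 clause(s); 2 remain; assigned so far: [1, 3, 5]
unit clause [4] forces x4=T; simplify:
  satisfied 2 clause(s); 0 remain; assigned so far: [1, 3, 4, 5]

Answer: x1=T x3=F x4=T x5=F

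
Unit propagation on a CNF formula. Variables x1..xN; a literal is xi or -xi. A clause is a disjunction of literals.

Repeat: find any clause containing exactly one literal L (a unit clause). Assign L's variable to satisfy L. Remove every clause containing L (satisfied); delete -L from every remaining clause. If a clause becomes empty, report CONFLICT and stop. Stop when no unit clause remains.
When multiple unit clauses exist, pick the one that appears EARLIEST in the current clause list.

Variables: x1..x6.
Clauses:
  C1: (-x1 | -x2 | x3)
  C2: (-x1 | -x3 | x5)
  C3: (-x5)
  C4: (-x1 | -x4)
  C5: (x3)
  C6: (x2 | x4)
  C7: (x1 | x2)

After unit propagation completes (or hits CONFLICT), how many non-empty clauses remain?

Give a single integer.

unit clause [-5] forces x5=F; simplify:
  drop 5 from [-1, -3, 5] -> [-1, -3]
  satisfied 1 clause(s); 6 remain; assigned so far: [5]
unit clause [3] forces x3=T; simplify:
  drop -3 from [-1, -3] -> [-1]
  satisfied 2 clause(s); 4 remain; assigned so far: [3, 5]
unit clause [-1] forces x1=F; simplify:
  drop 1 from [1, 2] -> [2]
  satisfied 2 clause(s); 2 remain; assigned so far: [1, 3, 5]
unit clause [2] forces x2=T; simplify:
  satisfied 2 clause(s); 0 remain; assigned so far: [1, 2, 3, 5]

Answer: 0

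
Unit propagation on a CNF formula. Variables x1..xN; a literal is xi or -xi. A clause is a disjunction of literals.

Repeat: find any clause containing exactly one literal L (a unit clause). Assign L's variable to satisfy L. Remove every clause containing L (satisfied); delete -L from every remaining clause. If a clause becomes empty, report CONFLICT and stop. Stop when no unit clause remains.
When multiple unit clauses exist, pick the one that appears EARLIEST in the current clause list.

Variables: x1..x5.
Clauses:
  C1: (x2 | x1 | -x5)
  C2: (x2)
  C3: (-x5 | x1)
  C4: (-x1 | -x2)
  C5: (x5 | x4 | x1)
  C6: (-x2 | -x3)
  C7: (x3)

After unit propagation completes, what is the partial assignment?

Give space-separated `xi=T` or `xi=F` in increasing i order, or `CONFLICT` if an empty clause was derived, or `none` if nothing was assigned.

Answer: CONFLICT

Derivation:
unit clause [2] forces x2=T; simplify:
  drop -2 from [-1, -2] -> [-1]
  drop -2 from [-2, -3] -> [-3]
  satisfied 2 clause(s); 5 remain; assigned so far: [2]
unit clause [-1] forces x1=F; simplify:
  drop 1 from [-5, 1] -> [-5]
  drop 1 from [5, 4, 1] -> [5, 4]
  satisfied 1 clause(s); 4 remain; assigned so far: [1, 2]
unit clause [-5] forces x5=F; simplify:
  drop 5 from [5, 4] -> [4]
  satisfied 1 clause(s); 3 remain; assigned so far: [1, 2, 5]
unit clause [4] forces x4=T; simplify:
  satisfied 1 clause(s); 2 remain; assigned so far: [1, 2, 4, 5]
unit clause [-3] forces x3=F; simplify:
  drop 3 from [3] -> [] (empty!)
  satisfied 1 clause(s); 1 remain; assigned so far: [1, 2, 3, 4, 5]
CONFLICT (empty clause)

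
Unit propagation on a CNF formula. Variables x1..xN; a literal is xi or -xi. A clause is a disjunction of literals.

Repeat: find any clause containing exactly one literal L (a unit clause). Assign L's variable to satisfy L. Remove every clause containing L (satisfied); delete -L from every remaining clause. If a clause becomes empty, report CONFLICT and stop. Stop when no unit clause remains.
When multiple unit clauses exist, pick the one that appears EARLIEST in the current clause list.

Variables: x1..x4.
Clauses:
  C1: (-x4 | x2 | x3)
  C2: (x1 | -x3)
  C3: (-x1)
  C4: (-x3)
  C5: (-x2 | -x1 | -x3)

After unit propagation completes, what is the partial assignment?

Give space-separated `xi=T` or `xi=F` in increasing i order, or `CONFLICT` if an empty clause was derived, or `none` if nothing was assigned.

Answer: x1=F x3=F

Derivation:
unit clause [-1] forces x1=F; simplify:
  drop 1 from [1, -3] -> [-3]
  satisfied 2 clause(s); 3 remain; assigned so far: [1]
unit clause [-3] forces x3=F; simplify:
  drop 3 from [-4, 2, 3] -> [-4, 2]
  satisfied 2 clause(s); 1 remain; assigned so far: [1, 3]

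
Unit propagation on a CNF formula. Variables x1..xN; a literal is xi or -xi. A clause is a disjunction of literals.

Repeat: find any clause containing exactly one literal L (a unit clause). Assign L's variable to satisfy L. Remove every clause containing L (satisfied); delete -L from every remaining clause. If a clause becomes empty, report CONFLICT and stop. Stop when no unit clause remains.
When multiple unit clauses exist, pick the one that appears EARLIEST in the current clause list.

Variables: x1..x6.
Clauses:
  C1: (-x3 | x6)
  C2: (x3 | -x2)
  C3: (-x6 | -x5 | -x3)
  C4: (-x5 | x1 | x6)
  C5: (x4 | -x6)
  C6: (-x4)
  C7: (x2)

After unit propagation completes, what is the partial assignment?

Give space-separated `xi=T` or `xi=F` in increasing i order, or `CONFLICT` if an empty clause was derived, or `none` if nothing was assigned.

Answer: CONFLICT

Derivation:
unit clause [-4] forces x4=F; simplify:
  drop 4 from [4, -6] -> [-6]
  satisfied 1 clause(s); 6 remain; assigned so far: [4]
unit clause [-6] forces x6=F; simplify:
  drop 6 from [-3, 6] -> [-3]
  drop 6 from [-5, 1, 6] -> [-5, 1]
  satisfied 2 clause(s); 4 remain; assigned so far: [4, 6]
unit clause [-3] forces x3=F; simplify:
  drop 3 from [3, -2] -> [-2]
  satisfied 1 clause(s); 3 remain; assigned so far: [3, 4, 6]
unit clause [-2] forces x2=F; simplify:
  drop 2 from [2] -> [] (empty!)
  satisfied 1 clause(s); 2 remain; assigned so far: [2, 3, 4, 6]
CONFLICT (empty clause)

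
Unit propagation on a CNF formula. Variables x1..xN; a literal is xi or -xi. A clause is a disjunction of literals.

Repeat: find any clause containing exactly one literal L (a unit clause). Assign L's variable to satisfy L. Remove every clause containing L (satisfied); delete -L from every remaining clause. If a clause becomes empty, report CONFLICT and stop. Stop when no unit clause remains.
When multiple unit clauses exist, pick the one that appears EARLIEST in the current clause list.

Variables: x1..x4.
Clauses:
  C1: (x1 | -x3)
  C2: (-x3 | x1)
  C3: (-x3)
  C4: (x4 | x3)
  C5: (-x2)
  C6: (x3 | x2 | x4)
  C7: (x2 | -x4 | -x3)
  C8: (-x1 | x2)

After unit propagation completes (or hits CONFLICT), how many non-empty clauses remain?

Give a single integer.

Answer: 0

Derivation:
unit clause [-3] forces x3=F; simplify:
  drop 3 from [4, 3] -> [4]
  drop 3 from [3, 2, 4] -> [2, 4]
  satisfied 4 clause(s); 4 remain; assigned so far: [3]
unit clause [4] forces x4=T; simplify:
  satisfied 2 clause(s); 2 remain; assigned so far: [3, 4]
unit clause [-2] forces x2=F; simplify:
  drop 2 from [-1, 2] -> [-1]
  satisfied 1 clause(s); 1 remain; assigned so far: [2, 3, 4]
unit clause [-1] forces x1=F; simplify:
  satisfied 1 clause(s); 0 remain; assigned so far: [1, 2, 3, 4]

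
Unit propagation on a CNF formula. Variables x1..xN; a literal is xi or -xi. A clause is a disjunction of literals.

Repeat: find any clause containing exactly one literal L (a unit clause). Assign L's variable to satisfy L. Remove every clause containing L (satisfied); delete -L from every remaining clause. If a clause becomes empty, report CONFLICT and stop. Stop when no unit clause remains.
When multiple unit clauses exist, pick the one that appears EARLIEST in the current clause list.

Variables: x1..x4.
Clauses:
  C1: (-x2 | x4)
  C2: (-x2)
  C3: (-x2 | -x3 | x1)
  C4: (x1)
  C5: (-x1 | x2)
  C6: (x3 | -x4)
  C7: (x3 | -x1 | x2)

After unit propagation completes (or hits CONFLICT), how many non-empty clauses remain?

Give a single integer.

Answer: 2

Derivation:
unit clause [-2] forces x2=F; simplify:
  drop 2 from [-1, 2] -> [-1]
  drop 2 from [3, -1, 2] -> [3, -1]
  satisfied 3 clause(s); 4 remain; assigned so far: [2]
unit clause [1] forces x1=T; simplify:
  drop -1 from [-1] -> [] (empty!)
  drop -1 from [3, -1] -> [3]
  satisfied 1 clause(s); 3 remain; assigned so far: [1, 2]
CONFLICT (empty clause)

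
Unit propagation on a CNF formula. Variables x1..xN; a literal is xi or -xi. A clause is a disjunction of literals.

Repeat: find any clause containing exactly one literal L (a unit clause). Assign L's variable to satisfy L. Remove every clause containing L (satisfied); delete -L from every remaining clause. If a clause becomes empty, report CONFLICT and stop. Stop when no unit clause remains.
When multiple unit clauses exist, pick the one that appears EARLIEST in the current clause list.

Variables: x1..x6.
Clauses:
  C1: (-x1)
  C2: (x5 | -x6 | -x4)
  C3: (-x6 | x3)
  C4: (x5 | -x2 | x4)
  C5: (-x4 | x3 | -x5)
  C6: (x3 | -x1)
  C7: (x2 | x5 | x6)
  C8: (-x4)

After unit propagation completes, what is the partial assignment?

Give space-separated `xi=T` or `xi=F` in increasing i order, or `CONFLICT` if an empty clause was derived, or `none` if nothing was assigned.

Answer: x1=F x4=F

Derivation:
unit clause [-1] forces x1=F; simplify:
  satisfied 2 clause(s); 6 remain; assigned so far: [1]
unit clause [-4] forces x4=F; simplify:
  drop 4 from [5, -2, 4] -> [5, -2]
  satisfied 3 clause(s); 3 remain; assigned so far: [1, 4]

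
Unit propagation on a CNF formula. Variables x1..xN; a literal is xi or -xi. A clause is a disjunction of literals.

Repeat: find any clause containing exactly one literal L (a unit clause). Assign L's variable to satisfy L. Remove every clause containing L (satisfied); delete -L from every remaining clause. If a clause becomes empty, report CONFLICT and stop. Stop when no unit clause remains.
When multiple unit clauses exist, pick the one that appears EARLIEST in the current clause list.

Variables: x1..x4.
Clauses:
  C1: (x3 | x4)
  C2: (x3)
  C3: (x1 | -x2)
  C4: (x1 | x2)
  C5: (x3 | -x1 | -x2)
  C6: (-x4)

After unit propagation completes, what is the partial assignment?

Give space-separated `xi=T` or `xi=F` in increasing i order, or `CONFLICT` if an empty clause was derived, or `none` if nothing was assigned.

Answer: x3=T x4=F

Derivation:
unit clause [3] forces x3=T; simplify:
  satisfied 3 clause(s); 3 remain; assigned so far: [3]
unit clause [-4] forces x4=F; simplify:
  satisfied 1 clause(s); 2 remain; assigned so far: [3, 4]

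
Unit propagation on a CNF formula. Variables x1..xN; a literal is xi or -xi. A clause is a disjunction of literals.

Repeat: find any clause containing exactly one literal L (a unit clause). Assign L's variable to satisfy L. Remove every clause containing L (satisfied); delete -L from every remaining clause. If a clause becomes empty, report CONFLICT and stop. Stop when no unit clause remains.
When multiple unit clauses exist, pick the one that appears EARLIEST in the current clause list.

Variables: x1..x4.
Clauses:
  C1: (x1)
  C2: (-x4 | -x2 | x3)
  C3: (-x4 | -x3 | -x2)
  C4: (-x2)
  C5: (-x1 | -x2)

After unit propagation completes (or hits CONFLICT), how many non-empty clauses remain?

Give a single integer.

unit clause [1] forces x1=T; simplify:
  drop -1 from [-1, -2] -> [-2]
  satisfied 1 clause(s); 4 remain; assigned so far: [1]
unit clause [-2] forces x2=F; simplify:
  satisfied 4 clause(s); 0 remain; assigned so far: [1, 2]

Answer: 0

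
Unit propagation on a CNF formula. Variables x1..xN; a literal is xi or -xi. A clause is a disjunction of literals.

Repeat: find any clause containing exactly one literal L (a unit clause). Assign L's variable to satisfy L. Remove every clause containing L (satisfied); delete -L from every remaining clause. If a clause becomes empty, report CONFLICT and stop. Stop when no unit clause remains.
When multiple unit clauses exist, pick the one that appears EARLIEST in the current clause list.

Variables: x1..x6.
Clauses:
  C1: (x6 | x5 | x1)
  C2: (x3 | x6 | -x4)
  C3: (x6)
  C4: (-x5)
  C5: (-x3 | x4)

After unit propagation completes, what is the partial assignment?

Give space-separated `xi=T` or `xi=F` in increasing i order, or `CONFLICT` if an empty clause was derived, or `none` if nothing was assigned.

Answer: x5=F x6=T

Derivation:
unit clause [6] forces x6=T; simplify:
  satisfied 3 clause(s); 2 remain; assigned so far: [6]
unit clause [-5] forces x5=F; simplify:
  satisfied 1 clause(s); 1 remain; assigned so far: [5, 6]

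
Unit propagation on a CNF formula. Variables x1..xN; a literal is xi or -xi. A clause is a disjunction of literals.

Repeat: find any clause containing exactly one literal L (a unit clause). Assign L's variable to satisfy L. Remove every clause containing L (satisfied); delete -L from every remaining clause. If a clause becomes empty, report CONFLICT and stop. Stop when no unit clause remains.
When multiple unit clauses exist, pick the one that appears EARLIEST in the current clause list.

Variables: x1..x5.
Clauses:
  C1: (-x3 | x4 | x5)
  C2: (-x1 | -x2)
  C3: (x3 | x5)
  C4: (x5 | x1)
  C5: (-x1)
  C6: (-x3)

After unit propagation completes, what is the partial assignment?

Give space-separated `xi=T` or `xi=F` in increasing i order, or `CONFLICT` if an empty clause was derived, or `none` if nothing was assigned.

unit clause [-1] forces x1=F; simplify:
  drop 1 from [5, 1] -> [5]
  satisfied 2 clause(s); 4 remain; assigned so far: [1]
unit clause [5] forces x5=T; simplify:
  satisfied 3 clause(s); 1 remain; assigned so far: [1, 5]
unit clause [-3] forces x3=F; simplify:
  satisfied 1 clause(s); 0 remain; assigned so far: [1, 3, 5]

Answer: x1=F x3=F x5=T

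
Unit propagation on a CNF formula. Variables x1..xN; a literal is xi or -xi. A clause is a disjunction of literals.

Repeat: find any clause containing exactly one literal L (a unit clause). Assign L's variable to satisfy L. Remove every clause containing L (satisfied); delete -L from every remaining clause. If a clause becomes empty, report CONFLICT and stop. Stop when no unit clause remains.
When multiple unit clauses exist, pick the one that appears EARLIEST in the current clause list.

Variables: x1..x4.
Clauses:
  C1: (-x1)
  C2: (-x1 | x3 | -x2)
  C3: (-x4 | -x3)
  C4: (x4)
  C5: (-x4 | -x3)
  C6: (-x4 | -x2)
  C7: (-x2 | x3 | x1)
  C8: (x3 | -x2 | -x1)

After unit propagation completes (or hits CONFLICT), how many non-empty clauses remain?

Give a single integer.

unit clause [-1] forces x1=F; simplify:
  drop 1 from [-2, 3, 1] -> [-2, 3]
  satisfied 3 clause(s); 5 remain; assigned so far: [1]
unit clause [4] forces x4=T; simplify:
  drop -4 from [-4, -3] -> [-3]
  drop -4 from [-4, -3] -> [-3]
  drop -4 from [-4, -2] -> [-2]
  satisfied 1 clause(s); 4 remain; assigned so far: [1, 4]
unit clause [-3] forces x3=F; simplify:
  drop 3 from [-2, 3] -> [-2]
  satisfied 2 clause(s); 2 remain; assigned so far: [1, 3, 4]
unit clause [-2] forces x2=F; simplify:
  satisfied 2 clause(s); 0 remain; assigned so far: [1, 2, 3, 4]

Answer: 0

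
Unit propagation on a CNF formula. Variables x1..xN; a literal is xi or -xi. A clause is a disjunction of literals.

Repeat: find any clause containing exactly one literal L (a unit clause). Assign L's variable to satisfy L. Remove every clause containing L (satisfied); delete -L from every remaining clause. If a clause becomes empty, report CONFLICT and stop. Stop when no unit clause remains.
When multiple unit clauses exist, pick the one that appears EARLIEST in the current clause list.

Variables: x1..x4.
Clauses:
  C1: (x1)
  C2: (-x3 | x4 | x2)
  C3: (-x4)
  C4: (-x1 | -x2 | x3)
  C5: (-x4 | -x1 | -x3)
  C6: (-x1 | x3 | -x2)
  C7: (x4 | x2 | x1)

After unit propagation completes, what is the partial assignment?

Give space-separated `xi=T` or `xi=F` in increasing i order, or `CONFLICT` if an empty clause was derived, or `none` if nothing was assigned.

unit clause [1] forces x1=T; simplify:
  drop -1 from [-1, -2, 3] -> [-2, 3]
  drop -1 from [-4, -1, -3] -> [-4, -3]
  drop -1 from [-1, 3, -2] -> [3, -2]
  satisfied 2 clause(s); 5 remain; assigned so far: [1]
unit clause [-4] forces x4=F; simplify:
  drop 4 from [-3, 4, 2] -> [-3, 2]
  satisfied 2 clause(s); 3 remain; assigned so far: [1, 4]

Answer: x1=T x4=F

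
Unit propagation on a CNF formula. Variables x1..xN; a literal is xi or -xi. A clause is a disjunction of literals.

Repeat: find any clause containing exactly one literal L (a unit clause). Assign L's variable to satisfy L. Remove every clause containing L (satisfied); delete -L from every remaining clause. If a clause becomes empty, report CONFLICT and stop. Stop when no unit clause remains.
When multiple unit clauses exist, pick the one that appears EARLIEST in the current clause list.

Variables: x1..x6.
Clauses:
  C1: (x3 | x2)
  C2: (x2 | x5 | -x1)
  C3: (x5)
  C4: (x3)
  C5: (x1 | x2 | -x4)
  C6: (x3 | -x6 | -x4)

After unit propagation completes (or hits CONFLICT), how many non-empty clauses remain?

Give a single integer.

Answer: 1

Derivation:
unit clause [5] forces x5=T; simplify:
  satisfied 2 clause(s); 4 remain; assigned so far: [5]
unit clause [3] forces x3=T; simplify:
  satisfied 3 clause(s); 1 remain; assigned so far: [3, 5]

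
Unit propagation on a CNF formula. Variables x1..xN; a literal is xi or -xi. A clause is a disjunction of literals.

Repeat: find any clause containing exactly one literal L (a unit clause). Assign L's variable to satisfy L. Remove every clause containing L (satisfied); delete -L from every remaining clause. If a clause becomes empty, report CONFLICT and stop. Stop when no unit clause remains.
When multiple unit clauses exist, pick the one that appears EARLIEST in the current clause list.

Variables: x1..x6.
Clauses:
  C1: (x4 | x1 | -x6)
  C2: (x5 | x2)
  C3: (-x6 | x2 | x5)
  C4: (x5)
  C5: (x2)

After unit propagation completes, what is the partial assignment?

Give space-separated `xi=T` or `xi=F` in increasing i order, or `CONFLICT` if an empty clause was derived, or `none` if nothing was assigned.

unit clause [5] forces x5=T; simplify:
  satisfied 3 clause(s); 2 remain; assigned so far: [5]
unit clause [2] forces x2=T; simplify:
  satisfied 1 clause(s); 1 remain; assigned so far: [2, 5]

Answer: x2=T x5=T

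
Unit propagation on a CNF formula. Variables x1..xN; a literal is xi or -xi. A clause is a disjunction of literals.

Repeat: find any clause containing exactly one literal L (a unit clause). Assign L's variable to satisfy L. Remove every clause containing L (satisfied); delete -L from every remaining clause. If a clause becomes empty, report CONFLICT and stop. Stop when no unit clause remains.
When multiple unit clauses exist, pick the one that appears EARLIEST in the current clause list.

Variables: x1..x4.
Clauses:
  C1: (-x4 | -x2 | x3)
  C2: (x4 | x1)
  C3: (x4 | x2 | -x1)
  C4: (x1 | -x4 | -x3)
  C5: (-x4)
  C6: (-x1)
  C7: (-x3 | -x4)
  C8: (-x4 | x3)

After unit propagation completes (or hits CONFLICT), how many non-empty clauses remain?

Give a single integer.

Answer: 1

Derivation:
unit clause [-4] forces x4=F; simplify:
  drop 4 from [4, 1] -> [1]
  drop 4 from [4, 2, -1] -> [2, -1]
  satisfied 5 clause(s); 3 remain; assigned so far: [4]
unit clause [1] forces x1=T; simplify:
  drop -1 from [2, -1] -> [2]
  drop -1 from [-1] -> [] (empty!)
  satisfied 1 clause(s); 2 remain; assigned so far: [1, 4]
CONFLICT (empty clause)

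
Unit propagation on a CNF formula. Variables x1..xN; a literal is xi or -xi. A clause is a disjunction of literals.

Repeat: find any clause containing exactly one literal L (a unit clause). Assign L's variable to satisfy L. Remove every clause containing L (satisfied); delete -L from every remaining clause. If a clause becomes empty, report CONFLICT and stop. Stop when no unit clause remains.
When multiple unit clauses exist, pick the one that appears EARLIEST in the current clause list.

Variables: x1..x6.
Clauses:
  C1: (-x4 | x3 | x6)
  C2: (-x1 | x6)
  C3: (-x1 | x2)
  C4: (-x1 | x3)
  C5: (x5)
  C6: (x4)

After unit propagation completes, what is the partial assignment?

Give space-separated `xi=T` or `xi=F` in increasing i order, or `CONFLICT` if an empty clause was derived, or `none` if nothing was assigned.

unit clause [5] forces x5=T; simplify:
  satisfied 1 clause(s); 5 remain; assigned so far: [5]
unit clause [4] forces x4=T; simplify:
  drop -4 from [-4, 3, 6] -> [3, 6]
  satisfied 1 clause(s); 4 remain; assigned so far: [4, 5]

Answer: x4=T x5=T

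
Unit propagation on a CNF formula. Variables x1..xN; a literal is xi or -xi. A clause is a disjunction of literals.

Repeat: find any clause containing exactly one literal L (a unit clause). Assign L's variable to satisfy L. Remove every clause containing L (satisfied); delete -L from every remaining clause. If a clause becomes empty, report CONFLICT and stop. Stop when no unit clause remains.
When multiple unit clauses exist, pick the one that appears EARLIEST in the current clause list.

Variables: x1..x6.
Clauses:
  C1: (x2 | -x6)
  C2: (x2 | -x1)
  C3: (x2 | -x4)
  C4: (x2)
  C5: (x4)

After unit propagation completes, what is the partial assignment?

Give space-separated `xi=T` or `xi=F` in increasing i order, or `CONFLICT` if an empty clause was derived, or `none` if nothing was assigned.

unit clause [2] forces x2=T; simplify:
  satisfied 4 clause(s); 1 remain; assigned so far: [2]
unit clause [4] forces x4=T; simplify:
  satisfied 1 clause(s); 0 remain; assigned so far: [2, 4]

Answer: x2=T x4=T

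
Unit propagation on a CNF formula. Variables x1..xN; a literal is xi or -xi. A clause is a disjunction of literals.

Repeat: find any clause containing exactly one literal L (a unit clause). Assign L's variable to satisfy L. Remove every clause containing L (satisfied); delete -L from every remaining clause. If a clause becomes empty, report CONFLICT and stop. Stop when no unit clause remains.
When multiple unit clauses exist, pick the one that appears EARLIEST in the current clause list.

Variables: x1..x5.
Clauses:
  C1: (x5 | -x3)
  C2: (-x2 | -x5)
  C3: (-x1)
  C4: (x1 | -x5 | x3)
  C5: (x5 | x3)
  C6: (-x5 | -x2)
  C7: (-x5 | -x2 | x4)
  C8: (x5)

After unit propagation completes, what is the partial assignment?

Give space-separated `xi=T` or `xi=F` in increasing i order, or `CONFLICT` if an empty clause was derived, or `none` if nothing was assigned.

unit clause [-1] forces x1=F; simplify:
  drop 1 from [1, -5, 3] -> [-5, 3]
  satisfied 1 clause(s); 7 remain; assigned so far: [1]
unit clause [5] forces x5=T; simplify:
  drop -5 from [-2, -5] -> [-2]
  drop -5 from [-5, 3] -> [3]
  drop -5 from [-5, -2] -> [-2]
  drop -5 from [-5, -2, 4] -> [-2, 4]
  satisfied 3 clause(s); 4 remain; assigned so far: [1, 5]
unit clause [-2] forces x2=F; simplify:
  satisfied 3 clause(s); 1 remain; assigned so far: [1, 2, 5]
unit clause [3] forces x3=T; simplify:
  satisfied 1 clause(s); 0 remain; assigned so far: [1, 2, 3, 5]

Answer: x1=F x2=F x3=T x5=T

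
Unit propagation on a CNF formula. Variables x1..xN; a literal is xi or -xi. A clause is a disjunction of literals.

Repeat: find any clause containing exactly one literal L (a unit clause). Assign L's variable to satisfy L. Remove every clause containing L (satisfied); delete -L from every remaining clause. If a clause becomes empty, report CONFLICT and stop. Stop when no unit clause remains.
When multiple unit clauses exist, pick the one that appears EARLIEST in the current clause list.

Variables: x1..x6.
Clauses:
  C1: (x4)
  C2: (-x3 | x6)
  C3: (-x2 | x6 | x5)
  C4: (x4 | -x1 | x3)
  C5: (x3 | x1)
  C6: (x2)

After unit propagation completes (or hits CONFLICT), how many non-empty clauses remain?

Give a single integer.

Answer: 3

Derivation:
unit clause [4] forces x4=T; simplify:
  satisfied 2 clause(s); 4 remain; assigned so far: [4]
unit clause [2] forces x2=T; simplify:
  drop -2 from [-2, 6, 5] -> [6, 5]
  satisfied 1 clause(s); 3 remain; assigned so far: [2, 4]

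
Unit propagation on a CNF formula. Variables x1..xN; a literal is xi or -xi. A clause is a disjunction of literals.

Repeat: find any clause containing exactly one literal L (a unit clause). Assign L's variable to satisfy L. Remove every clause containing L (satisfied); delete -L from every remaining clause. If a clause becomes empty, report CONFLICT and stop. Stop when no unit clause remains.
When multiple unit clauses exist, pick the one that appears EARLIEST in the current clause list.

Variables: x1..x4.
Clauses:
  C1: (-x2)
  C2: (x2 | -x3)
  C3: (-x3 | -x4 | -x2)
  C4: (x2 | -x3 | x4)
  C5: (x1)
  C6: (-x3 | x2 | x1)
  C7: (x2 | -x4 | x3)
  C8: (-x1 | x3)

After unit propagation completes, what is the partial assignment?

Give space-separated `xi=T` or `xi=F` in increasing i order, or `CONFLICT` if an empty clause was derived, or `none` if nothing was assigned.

unit clause [-2] forces x2=F; simplify:
  drop 2 from [2, -3] -> [-3]
  drop 2 from [2, -3, 4] -> [-3, 4]
  drop 2 from [-3, 2, 1] -> [-3, 1]
  drop 2 from [2, -4, 3] -> [-4, 3]
  satisfied 2 clause(s); 6 remain; assigned so far: [2]
unit clause [-3] forces x3=F; simplify:
  drop 3 from [-4, 3] -> [-4]
  drop 3 from [-1, 3] -> [-1]
  satisfied 3 clause(s); 3 remain; assigned so far: [2, 3]
unit clause [1] forces x1=T; simplify:
  drop -1 from [-1] -> [] (empty!)
  satisfied 1 clause(s); 2 remain; assigned so far: [1, 2, 3]
CONFLICT (empty clause)

Answer: CONFLICT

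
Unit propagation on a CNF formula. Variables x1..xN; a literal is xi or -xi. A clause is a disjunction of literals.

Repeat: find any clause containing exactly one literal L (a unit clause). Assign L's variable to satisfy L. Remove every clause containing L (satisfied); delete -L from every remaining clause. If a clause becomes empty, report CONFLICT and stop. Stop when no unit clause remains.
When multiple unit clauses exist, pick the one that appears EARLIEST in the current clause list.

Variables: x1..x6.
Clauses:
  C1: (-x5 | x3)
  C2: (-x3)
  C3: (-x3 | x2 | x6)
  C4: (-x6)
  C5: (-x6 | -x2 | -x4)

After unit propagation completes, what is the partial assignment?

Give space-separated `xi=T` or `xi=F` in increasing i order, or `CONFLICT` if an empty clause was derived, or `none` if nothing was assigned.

Answer: x3=F x5=F x6=F

Derivation:
unit clause [-3] forces x3=F; simplify:
  drop 3 from [-5, 3] -> [-5]
  satisfied 2 clause(s); 3 remain; assigned so far: [3]
unit clause [-5] forces x5=F; simplify:
  satisfied 1 clause(s); 2 remain; assigned so far: [3, 5]
unit clause [-6] forces x6=F; simplify:
  satisfied 2 clause(s); 0 remain; assigned so far: [3, 5, 6]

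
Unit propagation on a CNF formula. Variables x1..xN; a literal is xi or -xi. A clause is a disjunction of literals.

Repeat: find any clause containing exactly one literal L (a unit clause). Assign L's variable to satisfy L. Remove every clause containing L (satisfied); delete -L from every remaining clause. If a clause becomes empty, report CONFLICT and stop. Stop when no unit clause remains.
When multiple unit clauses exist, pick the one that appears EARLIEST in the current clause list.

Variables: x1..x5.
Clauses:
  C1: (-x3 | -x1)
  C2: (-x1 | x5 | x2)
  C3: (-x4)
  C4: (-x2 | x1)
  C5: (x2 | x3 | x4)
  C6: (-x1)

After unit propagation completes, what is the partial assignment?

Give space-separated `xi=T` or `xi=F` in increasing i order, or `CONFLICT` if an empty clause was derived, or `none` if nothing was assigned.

Answer: x1=F x2=F x3=T x4=F

Derivation:
unit clause [-4] forces x4=F; simplify:
  drop 4 from [2, 3, 4] -> [2, 3]
  satisfied 1 clause(s); 5 remain; assigned so far: [4]
unit clause [-1] forces x1=F; simplify:
  drop 1 from [-2, 1] -> [-2]
  satisfied 3 clause(s); 2 remain; assigned so far: [1, 4]
unit clause [-2] forces x2=F; simplify:
  drop 2 from [2, 3] -> [3]
  satisfied 1 clause(s); 1 remain; assigned so far: [1, 2, 4]
unit clause [3] forces x3=T; simplify:
  satisfied 1 clause(s); 0 remain; assigned so far: [1, 2, 3, 4]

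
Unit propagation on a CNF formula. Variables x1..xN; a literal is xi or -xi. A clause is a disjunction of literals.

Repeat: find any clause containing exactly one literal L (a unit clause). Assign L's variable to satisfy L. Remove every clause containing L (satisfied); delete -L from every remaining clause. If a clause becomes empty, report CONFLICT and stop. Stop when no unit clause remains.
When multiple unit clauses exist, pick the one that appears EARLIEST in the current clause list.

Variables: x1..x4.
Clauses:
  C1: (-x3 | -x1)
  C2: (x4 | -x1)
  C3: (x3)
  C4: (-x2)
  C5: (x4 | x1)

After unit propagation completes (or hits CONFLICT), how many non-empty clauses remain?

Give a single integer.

Answer: 0

Derivation:
unit clause [3] forces x3=T; simplify:
  drop -3 from [-3, -1] -> [-1]
  satisfied 1 clause(s); 4 remain; assigned so far: [3]
unit clause [-1] forces x1=F; simplify:
  drop 1 from [4, 1] -> [4]
  satisfied 2 clause(s); 2 remain; assigned so far: [1, 3]
unit clause [-2] forces x2=F; simplify:
  satisfied 1 clause(s); 1 remain; assigned so far: [1, 2, 3]
unit clause [4] forces x4=T; simplify:
  satisfied 1 clause(s); 0 remain; assigned so far: [1, 2, 3, 4]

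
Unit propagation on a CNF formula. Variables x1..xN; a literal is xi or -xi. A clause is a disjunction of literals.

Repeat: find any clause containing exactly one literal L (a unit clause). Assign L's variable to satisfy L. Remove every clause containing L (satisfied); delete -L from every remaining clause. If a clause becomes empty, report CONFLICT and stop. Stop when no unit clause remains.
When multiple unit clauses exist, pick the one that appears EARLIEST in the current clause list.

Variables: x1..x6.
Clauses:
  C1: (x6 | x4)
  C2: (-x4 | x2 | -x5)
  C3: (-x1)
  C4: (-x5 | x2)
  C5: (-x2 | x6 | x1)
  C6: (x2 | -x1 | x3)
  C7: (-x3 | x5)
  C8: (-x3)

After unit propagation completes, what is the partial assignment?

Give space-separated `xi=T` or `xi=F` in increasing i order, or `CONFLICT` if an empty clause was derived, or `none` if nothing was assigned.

Answer: x1=F x3=F

Derivation:
unit clause [-1] forces x1=F; simplify:
  drop 1 from [-2, 6, 1] -> [-2, 6]
  satisfied 2 clause(s); 6 remain; assigned so far: [1]
unit clause [-3] forces x3=F; simplify:
  satisfied 2 clause(s); 4 remain; assigned so far: [1, 3]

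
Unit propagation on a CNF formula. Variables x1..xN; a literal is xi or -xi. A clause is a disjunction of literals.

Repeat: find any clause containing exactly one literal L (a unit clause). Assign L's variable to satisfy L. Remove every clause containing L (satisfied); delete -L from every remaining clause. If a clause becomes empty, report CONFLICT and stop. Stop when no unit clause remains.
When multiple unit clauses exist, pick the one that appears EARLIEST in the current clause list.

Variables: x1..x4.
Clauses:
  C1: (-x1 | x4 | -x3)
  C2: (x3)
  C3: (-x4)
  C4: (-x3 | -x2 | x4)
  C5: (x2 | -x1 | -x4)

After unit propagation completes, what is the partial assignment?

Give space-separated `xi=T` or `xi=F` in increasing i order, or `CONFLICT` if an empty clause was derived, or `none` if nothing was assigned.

unit clause [3] forces x3=T; simplify:
  drop -3 from [-1, 4, -3] -> [-1, 4]
  drop -3 from [-3, -2, 4] -> [-2, 4]
  satisfied 1 clause(s); 4 remain; assigned so far: [3]
unit clause [-4] forces x4=F; simplify:
  drop 4 from [-1, 4] -> [-1]
  drop 4 from [-2, 4] -> [-2]
  satisfied 2 clause(s); 2 remain; assigned so far: [3, 4]
unit clause [-1] forces x1=F; simplify:
  satisfied 1 clause(s); 1 remain; assigned so far: [1, 3, 4]
unit clause [-2] forces x2=F; simplify:
  satisfied 1 clause(s); 0 remain; assigned so far: [1, 2, 3, 4]

Answer: x1=F x2=F x3=T x4=F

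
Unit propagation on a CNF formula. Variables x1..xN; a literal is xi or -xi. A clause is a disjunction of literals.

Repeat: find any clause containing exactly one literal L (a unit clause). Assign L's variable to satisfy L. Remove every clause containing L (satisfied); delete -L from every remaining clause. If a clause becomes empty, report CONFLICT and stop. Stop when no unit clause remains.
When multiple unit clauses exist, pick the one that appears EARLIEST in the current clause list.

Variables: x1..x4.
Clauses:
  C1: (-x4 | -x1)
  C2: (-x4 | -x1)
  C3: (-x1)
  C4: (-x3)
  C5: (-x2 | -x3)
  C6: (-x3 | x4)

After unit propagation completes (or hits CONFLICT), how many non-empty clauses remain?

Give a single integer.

unit clause [-1] forces x1=F; simplify:
  satisfied 3 clause(s); 3 remain; assigned so far: [1]
unit clause [-3] forces x3=F; simplify:
  satisfied 3 clause(s); 0 remain; assigned so far: [1, 3]

Answer: 0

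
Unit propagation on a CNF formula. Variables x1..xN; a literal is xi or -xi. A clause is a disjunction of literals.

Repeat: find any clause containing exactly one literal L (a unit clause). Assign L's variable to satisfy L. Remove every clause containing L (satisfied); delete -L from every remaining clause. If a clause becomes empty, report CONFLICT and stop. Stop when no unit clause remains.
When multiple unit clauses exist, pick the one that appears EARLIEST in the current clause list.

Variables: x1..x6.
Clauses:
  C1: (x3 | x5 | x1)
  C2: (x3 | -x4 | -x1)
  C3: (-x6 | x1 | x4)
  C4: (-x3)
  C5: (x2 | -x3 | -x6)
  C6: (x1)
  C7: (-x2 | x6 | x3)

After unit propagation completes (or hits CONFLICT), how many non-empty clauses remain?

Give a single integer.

Answer: 1

Derivation:
unit clause [-3] forces x3=F; simplify:
  drop 3 from [3, 5, 1] -> [5, 1]
  drop 3 from [3, -4, -1] -> [-4, -1]
  drop 3 from [-2, 6, 3] -> [-2, 6]
  satisfied 2 clause(s); 5 remain; assigned so far: [3]
unit clause [1] forces x1=T; simplify:
  drop -1 from [-4, -1] -> [-4]
  satisfied 3 clause(s); 2 remain; assigned so far: [1, 3]
unit clause [-4] forces x4=F; simplify:
  satisfied 1 clause(s); 1 remain; assigned so far: [1, 3, 4]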